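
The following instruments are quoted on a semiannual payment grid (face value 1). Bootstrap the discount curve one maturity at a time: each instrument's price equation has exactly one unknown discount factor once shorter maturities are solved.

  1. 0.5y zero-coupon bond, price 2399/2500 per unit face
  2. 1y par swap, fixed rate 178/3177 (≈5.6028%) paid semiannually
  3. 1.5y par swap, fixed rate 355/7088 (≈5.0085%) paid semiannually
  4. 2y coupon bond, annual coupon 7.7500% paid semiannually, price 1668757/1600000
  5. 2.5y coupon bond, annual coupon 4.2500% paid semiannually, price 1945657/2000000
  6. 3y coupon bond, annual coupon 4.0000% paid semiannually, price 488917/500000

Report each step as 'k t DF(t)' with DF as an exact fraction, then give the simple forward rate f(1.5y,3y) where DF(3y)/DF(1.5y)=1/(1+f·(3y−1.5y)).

1 1/2 2399/2500
2 1 4733/5000
3 3/2 929/1000
4 2 8983/10000
5 5/2 8749/10000
6 3 8683/10000
f(1.5y,3y) = ((929/1000)/(8683/10000) − 1)/(3/2) = 1214/26049 ≈ 4.6604%

step 1 [0.5y] zero: DF = P = 2399/2500 ≈ 0.959600
step 2 [1y] swap r/2=89/3177: DF=(1 − 89/3177·(0.959600))/(1+89/3177) = 4733/5000 ≈ 0.946600
step 3 [1.5y] swap r/2=355/14176: DF=(1 − 355/14176·(0.959600+0.946600))/(1+355/14176) = 929/1000 ≈ 0.929000
step 4 [2y] bond c/2=31/800: DF=(1668757/1600000 − 31/800·(0.959600+0.946600+0.929000))/(1+31/800) = 8983/10000 ≈ 0.898300
step 5 [2.5y] bond c/2=17/800: DF=(1945657/2000000 − 17/800·(0.959600+0.946600+0.929000+0.898300))/(1+17/800) = 8749/10000 ≈ 0.874900
step 6 [3y] bond c/2=1/50: DF=(488917/500000 − 1/50·(0.959600+0.946600+0.929000+0.898300+0.874900))/(1+1/50) = 8683/10000 ≈ 0.868300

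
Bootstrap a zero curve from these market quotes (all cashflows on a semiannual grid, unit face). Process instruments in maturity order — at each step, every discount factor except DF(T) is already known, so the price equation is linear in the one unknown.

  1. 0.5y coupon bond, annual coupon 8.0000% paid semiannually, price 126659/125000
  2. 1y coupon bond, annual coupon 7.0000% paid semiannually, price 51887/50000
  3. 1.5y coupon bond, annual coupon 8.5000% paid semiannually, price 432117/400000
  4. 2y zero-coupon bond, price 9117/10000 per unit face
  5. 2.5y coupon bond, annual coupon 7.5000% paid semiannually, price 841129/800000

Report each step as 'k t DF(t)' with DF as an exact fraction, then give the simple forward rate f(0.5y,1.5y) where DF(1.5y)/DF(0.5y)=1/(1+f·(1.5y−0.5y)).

1 1/2 9743/10000
2 1 9697/10000
3 3/2 957/1000
4 2 9117/10000
5 5/2 2189/2500
f(0.5y,1.5y) = ((9743/10000)/(957/1000) − 1)/(1) = 173/9570 ≈ 1.8077%

step 1 [0.5y] bond c/2=1/25: DF=(126659/125000 − 1/25·(0))/(1+1/25) = 9743/10000 ≈ 0.974300
step 2 [1y] bond c/2=7/200: DF=(51887/50000 − 7/200·(0.974300))/(1+7/200) = 9697/10000 ≈ 0.969700
step 3 [1.5y] bond c/2=17/400: DF=(432117/400000 − 17/400·(0.974300+0.969700))/(1+17/400) = 957/1000 ≈ 0.957000
step 4 [2y] zero: DF = P = 9117/10000 ≈ 0.911700
step 5 [2.5y] bond c/2=3/80: DF=(841129/800000 − 3/80·(0.974300+0.969700+0.957000+0.911700))/(1+3/80) = 2189/2500 ≈ 0.875600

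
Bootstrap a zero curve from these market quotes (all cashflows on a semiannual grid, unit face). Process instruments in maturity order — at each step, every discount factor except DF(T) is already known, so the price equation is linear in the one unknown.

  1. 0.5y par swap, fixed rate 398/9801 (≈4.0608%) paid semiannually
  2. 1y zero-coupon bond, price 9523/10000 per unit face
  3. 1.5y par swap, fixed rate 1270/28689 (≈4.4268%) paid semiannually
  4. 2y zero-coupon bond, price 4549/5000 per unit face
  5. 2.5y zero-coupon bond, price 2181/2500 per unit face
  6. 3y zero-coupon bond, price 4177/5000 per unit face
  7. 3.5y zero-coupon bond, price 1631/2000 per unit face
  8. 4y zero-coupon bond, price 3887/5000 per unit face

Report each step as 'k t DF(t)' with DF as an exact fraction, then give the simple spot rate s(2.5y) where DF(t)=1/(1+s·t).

1 1/2 9801/10000
2 1 9523/10000
3 3/2 1873/2000
4 2 4549/5000
5 5/2 2181/2500
6 3 4177/5000
7 7/2 1631/2000
8 4 3887/5000
s(2.5y) = (1/(2181/2500) − 1)/(5/2) = 638/10905 ≈ 5.8505%

step 1 [0.5y] swap r/2=199/9801: DF=(1 − 199/9801·(0))/(1+199/9801) = 9801/10000 ≈ 0.980100
step 2 [1y] zero: DF = P = 9523/10000 ≈ 0.952300
step 3 [1.5y] swap r/2=635/28689: DF=(1 − 635/28689·(0.980100+0.952300))/(1+635/28689) = 1873/2000 ≈ 0.936500
step 4 [2y] zero: DF = P = 4549/5000 ≈ 0.909800
step 5 [2.5y] zero: DF = P = 2181/2500 ≈ 0.872400
step 6 [3y] zero: DF = P = 4177/5000 ≈ 0.835400
step 7 [3.5y] zero: DF = P = 1631/2000 ≈ 0.815500
step 8 [4y] zero: DF = P = 3887/5000 ≈ 0.777400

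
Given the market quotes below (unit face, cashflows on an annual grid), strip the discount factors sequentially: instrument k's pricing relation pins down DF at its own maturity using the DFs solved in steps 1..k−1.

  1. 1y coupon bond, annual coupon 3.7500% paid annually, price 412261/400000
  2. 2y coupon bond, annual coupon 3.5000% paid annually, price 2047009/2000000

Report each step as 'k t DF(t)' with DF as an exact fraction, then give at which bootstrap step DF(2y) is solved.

1 1 4967/5000
2 2 9553/10000
DF(2y) is solved at step 2

step 1 [1y] bond c/1=3/80: DF=(412261/400000 − 3/80·(0))/(1+3/80) = 4967/5000 ≈ 0.993400
step 2 [2y] bond c/1=7/200: DF=(2047009/2000000 − 7/200·(0.993400))/(1+7/200) = 9553/10000 ≈ 0.955300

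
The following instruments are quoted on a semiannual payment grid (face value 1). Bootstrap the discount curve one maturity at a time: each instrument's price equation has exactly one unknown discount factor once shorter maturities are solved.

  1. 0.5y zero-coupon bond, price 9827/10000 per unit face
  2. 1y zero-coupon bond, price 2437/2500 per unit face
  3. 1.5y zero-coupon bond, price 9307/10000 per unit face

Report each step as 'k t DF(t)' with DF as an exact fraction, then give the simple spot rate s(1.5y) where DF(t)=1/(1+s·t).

step 1 [0.5y] zero: DF = P = 9827/10000 ≈ 0.982700
step 2 [1y] zero: DF = P = 2437/2500 ≈ 0.974800
step 3 [1.5y] zero: DF = P = 9307/10000 ≈ 0.930700

1 1/2 9827/10000
2 1 2437/2500
3 3/2 9307/10000
s(1.5y) = (1/(9307/10000) − 1)/(3/2) = 462/9307 ≈ 4.9640%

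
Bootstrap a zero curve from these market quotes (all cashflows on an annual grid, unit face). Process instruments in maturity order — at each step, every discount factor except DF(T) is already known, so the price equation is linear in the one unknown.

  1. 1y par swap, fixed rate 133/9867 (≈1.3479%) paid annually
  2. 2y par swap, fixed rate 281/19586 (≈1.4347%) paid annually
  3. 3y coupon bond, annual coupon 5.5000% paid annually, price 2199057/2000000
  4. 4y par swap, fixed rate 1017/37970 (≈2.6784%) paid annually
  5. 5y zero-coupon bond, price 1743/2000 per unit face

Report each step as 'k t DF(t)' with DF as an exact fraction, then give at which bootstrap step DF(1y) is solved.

step 1 [1y] swap r/1=133/9867: DF=(1 − 133/9867·(0))/(1+133/9867) = 9867/10000 ≈ 0.986700
step 2 [2y] swap r/1=281/19586: DF=(1 − 281/19586·(0.986700))/(1+281/19586) = 9719/10000 ≈ 0.971900
step 3 [3y] bond c/1=11/200: DF=(2199057/2000000 − 11/200·(0.986700+0.971900))/(1+11/200) = 9401/10000 ≈ 0.940100
step 4 [4y] swap r/1=1017/37970: DF=(1 − 1017/37970·(0.986700+0.971900+0.940100))/(1+1017/37970) = 8983/10000 ≈ 0.898300
step 5 [5y] zero: DF = P = 1743/2000 ≈ 0.871500

1 1 9867/10000
2 2 9719/10000
3 3 9401/10000
4 4 8983/10000
5 5 1743/2000
DF(1y) is solved at step 1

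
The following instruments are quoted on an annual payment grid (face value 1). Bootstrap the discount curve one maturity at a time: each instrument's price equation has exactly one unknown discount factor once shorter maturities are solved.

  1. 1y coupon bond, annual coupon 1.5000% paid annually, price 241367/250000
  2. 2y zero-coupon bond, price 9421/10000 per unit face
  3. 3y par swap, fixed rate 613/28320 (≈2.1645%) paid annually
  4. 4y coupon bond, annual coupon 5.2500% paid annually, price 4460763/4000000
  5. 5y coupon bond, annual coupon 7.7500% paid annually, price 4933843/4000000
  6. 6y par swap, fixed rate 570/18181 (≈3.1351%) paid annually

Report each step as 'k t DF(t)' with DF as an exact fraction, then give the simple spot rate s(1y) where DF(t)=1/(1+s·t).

step 1 [1y] bond c/1=3/200: DF=(241367/250000 − 3/200·(0))/(1+3/200) = 1189/1250 ≈ 0.951200
step 2 [2y] zero: DF = P = 9421/10000 ≈ 0.942100
step 3 [3y] swap r/1=613/28320: DF=(1 − 613/28320·(0.951200+0.942100))/(1+613/28320) = 9387/10000 ≈ 0.938700
step 4 [4y] bond c/1=21/400: DF=(4460763/4000000 − 21/400·(0.951200+0.942100+0.938700))/(1+21/400) = 9183/10000 ≈ 0.918300
step 5 [5y] bond c/1=31/400: DF=(4933843/4000000 − 31/400·(0.951200+0.942100+0.938700+0.918300))/(1+31/400) = 7/8 ≈ 0.875000
step 6 [6y] swap r/1=570/18181: DF=(1 − 570/18181·(0.951200+0.942100+0.938700+0.918300+0.875000))/(1+570/18181) = 829/1000 ≈ 0.829000

1 1 1189/1250
2 2 9421/10000
3 3 9387/10000
4 4 9183/10000
5 5 7/8
6 6 829/1000
s(1y) = (1/(1189/1250) − 1)/(1) = 61/1189 ≈ 5.1304%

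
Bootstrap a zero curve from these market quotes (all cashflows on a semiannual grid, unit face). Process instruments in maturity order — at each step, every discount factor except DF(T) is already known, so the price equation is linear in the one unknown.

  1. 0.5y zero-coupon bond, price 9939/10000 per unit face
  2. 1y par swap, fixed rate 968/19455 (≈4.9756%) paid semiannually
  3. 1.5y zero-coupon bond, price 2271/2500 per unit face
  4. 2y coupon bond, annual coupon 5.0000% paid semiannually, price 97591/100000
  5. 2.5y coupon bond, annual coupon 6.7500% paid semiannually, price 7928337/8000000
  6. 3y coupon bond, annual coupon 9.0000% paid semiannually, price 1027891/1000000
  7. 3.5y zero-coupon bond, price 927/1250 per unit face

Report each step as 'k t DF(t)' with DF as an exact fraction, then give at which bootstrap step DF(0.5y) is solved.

step 1 [0.5y] zero: DF = P = 9939/10000 ≈ 0.993900
step 2 [1y] swap r/2=484/19455: DF=(1 − 484/19455·(0.993900))/(1+484/19455) = 2379/2500 ≈ 0.951600
step 3 [1.5y] zero: DF = P = 2271/2500 ≈ 0.908400
step 4 [2y] bond c/2=1/40: DF=(97591/100000 − 1/40·(0.993900+0.951600+0.908400))/(1+1/40) = 353/400 ≈ 0.882500
step 5 [2.5y] bond c/2=27/800: DF=(7928337/8000000 − 27/800·(0.993900+0.951600+0.908400+0.882500))/(1+27/800) = 8367/10000 ≈ 0.836700
step 6 [3y] bond c/2=9/200: DF=(1027891/1000000 − 9/200·(0.993900+0.951600+0.908400+0.882500+0.836700))/(1+9/200) = 7867/10000 ≈ 0.786700
step 7 [3.5y] zero: DF = P = 927/1250 ≈ 0.741600

1 1/2 9939/10000
2 1 2379/2500
3 3/2 2271/2500
4 2 353/400
5 5/2 8367/10000
6 3 7867/10000
7 7/2 927/1250
DF(0.5y) is solved at step 1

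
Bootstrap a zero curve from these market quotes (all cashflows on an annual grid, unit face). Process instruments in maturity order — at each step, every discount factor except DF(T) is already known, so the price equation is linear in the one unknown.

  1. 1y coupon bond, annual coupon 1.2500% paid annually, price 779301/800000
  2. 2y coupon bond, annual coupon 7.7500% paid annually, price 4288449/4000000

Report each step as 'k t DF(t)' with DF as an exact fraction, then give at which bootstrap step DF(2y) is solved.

step 1 [1y] bond c/1=1/80: DF=(779301/800000 − 1/80·(0))/(1+1/80) = 9621/10000 ≈ 0.962100
step 2 [2y] bond c/1=31/400: DF=(4288449/4000000 − 31/400·(0.962100))/(1+31/400) = 4629/5000 ≈ 0.925800

1 1 9621/10000
2 2 4629/5000
DF(2y) is solved at step 2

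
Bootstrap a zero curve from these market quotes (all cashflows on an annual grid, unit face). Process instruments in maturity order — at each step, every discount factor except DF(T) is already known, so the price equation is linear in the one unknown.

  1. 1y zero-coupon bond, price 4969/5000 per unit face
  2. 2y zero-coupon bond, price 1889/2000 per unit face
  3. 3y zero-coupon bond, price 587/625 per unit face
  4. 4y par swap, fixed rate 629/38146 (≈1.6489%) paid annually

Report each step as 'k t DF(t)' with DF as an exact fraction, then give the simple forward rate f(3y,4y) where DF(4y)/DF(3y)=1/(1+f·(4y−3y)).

step 1 [1y] zero: DF = P = 4969/5000 ≈ 0.993800
step 2 [2y] zero: DF = P = 1889/2000 ≈ 0.944500
step 3 [3y] zero: DF = P = 587/625 ≈ 0.939200
step 4 [4y] swap r/1=629/38146: DF=(1 − 629/38146·(0.993800+0.944500+0.939200))/(1+629/38146) = 9371/10000 ≈ 0.937100

1 1 4969/5000
2 2 1889/2000
3 3 587/625
4 4 9371/10000
f(3y,4y) = ((587/625)/(9371/10000) − 1)/(1) = 21/9371 ≈ 0.2241%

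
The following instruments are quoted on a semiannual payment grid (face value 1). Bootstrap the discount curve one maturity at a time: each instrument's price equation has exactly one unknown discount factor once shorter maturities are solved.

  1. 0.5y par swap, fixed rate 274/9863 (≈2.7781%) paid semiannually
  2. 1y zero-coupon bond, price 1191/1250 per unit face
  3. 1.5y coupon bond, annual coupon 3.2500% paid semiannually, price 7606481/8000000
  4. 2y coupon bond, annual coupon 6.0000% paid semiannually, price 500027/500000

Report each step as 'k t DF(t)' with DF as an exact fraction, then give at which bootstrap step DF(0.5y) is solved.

1 1/2 9863/10000
2 1 1191/1250
3 3/2 4523/5000
4 2 8881/10000
DF(0.5y) is solved at step 1

step 1 [0.5y] swap r/2=137/9863: DF=(1 − 137/9863·(0))/(1+137/9863) = 9863/10000 ≈ 0.986300
step 2 [1y] zero: DF = P = 1191/1250 ≈ 0.952800
step 3 [1.5y] bond c/2=13/800: DF=(7606481/8000000 − 13/800·(0.986300+0.952800))/(1+13/800) = 4523/5000 ≈ 0.904600
step 4 [2y] bond c/2=3/100: DF=(500027/500000 − 3/100·(0.986300+0.952800+0.904600))/(1+3/100) = 8881/10000 ≈ 0.888100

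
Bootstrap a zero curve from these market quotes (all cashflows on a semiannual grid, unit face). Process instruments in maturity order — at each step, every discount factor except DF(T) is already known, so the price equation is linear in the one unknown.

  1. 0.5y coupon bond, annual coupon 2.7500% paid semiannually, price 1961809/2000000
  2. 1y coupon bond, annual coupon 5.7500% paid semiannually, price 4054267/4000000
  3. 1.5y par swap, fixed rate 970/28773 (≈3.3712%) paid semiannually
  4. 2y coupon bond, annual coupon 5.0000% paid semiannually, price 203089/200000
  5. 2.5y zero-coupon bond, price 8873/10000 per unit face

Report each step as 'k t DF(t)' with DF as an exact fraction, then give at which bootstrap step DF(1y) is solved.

step 1 [0.5y] bond c/2=11/800: DF=(1961809/2000000 − 11/800·(0))/(1+11/800) = 2419/2500 ≈ 0.967600
step 2 [1y] bond c/2=23/800: DF=(4054267/4000000 − 23/800·(0.967600))/(1+23/800) = 4791/5000 ≈ 0.958200
step 3 [1.5y] swap r/2=485/28773: DF=(1 − 485/28773·(0.967600+0.958200))/(1+485/28773) = 1903/2000 ≈ 0.951500
step 4 [2y] bond c/2=1/40: DF=(203089/200000 − 1/40·(0.967600+0.958200+0.951500))/(1+1/40) = 1841/2000 ≈ 0.920500
step 5 [2.5y] zero: DF = P = 8873/10000 ≈ 0.887300

1 1/2 2419/2500
2 1 4791/5000
3 3/2 1903/2000
4 2 1841/2000
5 5/2 8873/10000
DF(1y) is solved at step 2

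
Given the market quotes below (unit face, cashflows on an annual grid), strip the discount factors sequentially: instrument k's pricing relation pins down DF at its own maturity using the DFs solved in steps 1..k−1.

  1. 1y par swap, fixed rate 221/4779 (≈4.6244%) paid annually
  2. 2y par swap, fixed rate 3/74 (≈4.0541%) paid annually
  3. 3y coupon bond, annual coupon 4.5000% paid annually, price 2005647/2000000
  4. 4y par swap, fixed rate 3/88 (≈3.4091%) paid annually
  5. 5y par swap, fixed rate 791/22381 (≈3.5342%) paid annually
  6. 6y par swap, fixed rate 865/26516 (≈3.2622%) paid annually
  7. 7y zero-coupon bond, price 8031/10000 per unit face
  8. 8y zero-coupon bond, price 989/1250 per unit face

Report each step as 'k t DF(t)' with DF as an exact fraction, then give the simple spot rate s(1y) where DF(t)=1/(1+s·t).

step 1 [1y] swap r/1=221/4779: DF=(1 − 221/4779·(0))/(1+221/4779) = 4779/5000 ≈ 0.955800
step 2 [2y] swap r/1=3/74: DF=(1 − 3/74·(0.955800))/(1+3/74) = 4619/5000 ≈ 0.923800
step 3 [3y] bond c/1=9/200: DF=(2005647/2000000 − 9/200·(0.955800+0.923800))/(1+9/200) = 8787/10000 ≈ 0.878700
step 4 [4y] swap r/1=3/88: DF=(1 − 3/88·(0.955800+0.923800+0.878700))/(1+3/88) = 8761/10000 ≈ 0.876100
step 5 [5y] swap r/1=791/22381: DF=(1 − 791/22381·(0.955800+0.923800+0.878700+0.876100))/(1+791/22381) = 4209/5000 ≈ 0.841800
step 6 [6y] swap r/1=865/26516: DF=(1 − 865/26516·(0.955800+0.923800+0.878700+0.876100+0.841800))/(1+865/26516) = 827/1000 ≈ 0.827000
step 7 [7y] zero: DF = P = 8031/10000 ≈ 0.803100
step 8 [8y] zero: DF = P = 989/1250 ≈ 0.791200

1 1 4779/5000
2 2 4619/5000
3 3 8787/10000
4 4 8761/10000
5 5 4209/5000
6 6 827/1000
7 7 8031/10000
8 8 989/1250
s(1y) = (1/(4779/5000) − 1)/(1) = 221/4779 ≈ 4.6244%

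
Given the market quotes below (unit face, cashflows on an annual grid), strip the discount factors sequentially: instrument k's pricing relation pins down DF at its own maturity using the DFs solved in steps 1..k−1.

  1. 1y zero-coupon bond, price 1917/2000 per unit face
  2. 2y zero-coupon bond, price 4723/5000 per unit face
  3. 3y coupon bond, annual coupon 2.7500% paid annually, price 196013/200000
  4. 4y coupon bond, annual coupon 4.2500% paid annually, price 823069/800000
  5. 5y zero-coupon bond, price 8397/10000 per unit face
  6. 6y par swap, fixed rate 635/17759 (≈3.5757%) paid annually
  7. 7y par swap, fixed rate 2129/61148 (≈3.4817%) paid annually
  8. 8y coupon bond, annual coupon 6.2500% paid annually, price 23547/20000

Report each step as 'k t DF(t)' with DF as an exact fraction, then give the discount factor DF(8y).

1 1 1917/2000
2 2 4723/5000
3 3 9029/10000
4 4 349/400
5 5 8397/10000
6 6 1619/2000
7 7 7871/10000
8 8 1871/2500
DF(8y) = 1871/2500 ≈ 0.748400

step 1 [1y] zero: DF = P = 1917/2000 ≈ 0.958500
step 2 [2y] zero: DF = P = 4723/5000 ≈ 0.944600
step 3 [3y] bond c/1=11/400: DF=(196013/200000 − 11/400·(0.958500+0.944600))/(1+11/400) = 9029/10000 ≈ 0.902900
step 4 [4y] bond c/1=17/400: DF=(823069/800000 − 17/400·(0.958500+0.944600+0.902900))/(1+17/400) = 349/400 ≈ 0.872500
step 5 [5y] zero: DF = P = 8397/10000 ≈ 0.839700
step 6 [6y] swap r/1=635/17759: DF=(1 − 635/17759·(0.958500+0.944600+0.902900+0.872500+0.839700))/(1+635/17759) = 1619/2000 ≈ 0.809500
step 7 [7y] swap r/1=2129/61148: DF=(1 − 2129/61148·(0.958500+0.944600+0.902900+0.872500+0.839700+0.809500))/(1+2129/61148) = 7871/10000 ≈ 0.787100
step 8 [8y] bond c/1=1/16: DF=(23547/20000 − 1/16·(0.958500+0.944600+0.902900+0.872500+0.839700+0.809500+0.787100))/(1+1/16) = 1871/2500 ≈ 0.748400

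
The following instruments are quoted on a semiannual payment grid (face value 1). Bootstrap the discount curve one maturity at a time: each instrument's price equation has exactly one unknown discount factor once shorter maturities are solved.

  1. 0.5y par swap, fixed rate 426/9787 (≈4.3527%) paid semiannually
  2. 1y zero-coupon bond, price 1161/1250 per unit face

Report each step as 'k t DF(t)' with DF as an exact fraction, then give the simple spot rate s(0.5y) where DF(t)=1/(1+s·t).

1 1/2 9787/10000
2 1 1161/1250
s(0.5y) = (1/(9787/10000) − 1)/(1/2) = 426/9787 ≈ 4.3527%

step 1 [0.5y] swap r/2=213/9787: DF=(1 − 213/9787·(0))/(1+213/9787) = 9787/10000 ≈ 0.978700
step 2 [1y] zero: DF = P = 1161/1250 ≈ 0.928800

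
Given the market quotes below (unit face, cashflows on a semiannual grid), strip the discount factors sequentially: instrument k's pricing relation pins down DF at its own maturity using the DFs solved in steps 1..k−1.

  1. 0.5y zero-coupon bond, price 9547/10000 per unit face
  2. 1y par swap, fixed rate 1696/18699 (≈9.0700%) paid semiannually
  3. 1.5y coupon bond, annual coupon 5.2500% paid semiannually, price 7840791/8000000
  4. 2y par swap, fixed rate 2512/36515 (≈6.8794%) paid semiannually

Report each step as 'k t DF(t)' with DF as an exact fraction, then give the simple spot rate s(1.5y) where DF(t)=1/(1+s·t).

step 1 [0.5y] zero: DF = P = 9547/10000 ≈ 0.954700
step 2 [1y] swap r/2=848/18699: DF=(1 − 848/18699·(0.954700))/(1+848/18699) = 572/625 ≈ 0.915200
step 3 [1.5y] bond c/2=21/800: DF=(7840791/8000000 − 21/800·(0.954700+0.915200))/(1+21/800) = 567/625 ≈ 0.907200
step 4 [2y] swap r/2=1256/36515: DF=(1 − 1256/36515·(0.954700+0.915200+0.907200))/(1+1256/36515) = 1093/1250 ≈ 0.874400

1 1/2 9547/10000
2 1 572/625
3 3/2 567/625
4 2 1093/1250
s(1.5y) = (1/(567/625) − 1)/(3/2) = 116/1701 ≈ 6.8195%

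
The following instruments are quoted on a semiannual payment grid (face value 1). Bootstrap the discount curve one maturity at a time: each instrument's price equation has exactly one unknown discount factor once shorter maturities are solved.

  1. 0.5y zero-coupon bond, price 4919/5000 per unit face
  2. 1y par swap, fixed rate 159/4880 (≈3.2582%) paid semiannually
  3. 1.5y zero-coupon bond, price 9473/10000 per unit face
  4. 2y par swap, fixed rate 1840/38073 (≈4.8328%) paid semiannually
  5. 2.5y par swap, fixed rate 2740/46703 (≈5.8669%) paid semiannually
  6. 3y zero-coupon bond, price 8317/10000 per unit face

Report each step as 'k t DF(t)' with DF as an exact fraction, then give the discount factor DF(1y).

1 1/2 4919/5000
2 1 4841/5000
3 3/2 9473/10000
4 2 227/250
5 5/2 863/1000
6 3 8317/10000
DF(1y) = 4841/5000 ≈ 0.968200

step 1 [0.5y] zero: DF = P = 4919/5000 ≈ 0.983800
step 2 [1y] swap r/2=159/9760: DF=(1 − 159/9760·(0.983800))/(1+159/9760) = 4841/5000 ≈ 0.968200
step 3 [1.5y] zero: DF = P = 9473/10000 ≈ 0.947300
step 4 [2y] swap r/2=920/38073: DF=(1 − 920/38073·(0.983800+0.968200+0.947300))/(1+920/38073) = 227/250 ≈ 0.908000
step 5 [2.5y] swap r/2=1370/46703: DF=(1 − 1370/46703·(0.983800+0.968200+0.947300+0.908000))/(1+1370/46703) = 863/1000 ≈ 0.863000
step 6 [3y] zero: DF = P = 8317/10000 ≈ 0.831700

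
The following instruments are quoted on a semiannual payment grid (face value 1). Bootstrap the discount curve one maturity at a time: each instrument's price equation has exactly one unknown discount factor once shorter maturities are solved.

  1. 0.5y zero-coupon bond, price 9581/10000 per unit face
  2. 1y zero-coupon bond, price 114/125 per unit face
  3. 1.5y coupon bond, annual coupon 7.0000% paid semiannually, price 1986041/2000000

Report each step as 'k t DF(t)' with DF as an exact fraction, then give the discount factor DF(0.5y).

1 1/2 9581/10000
2 1 114/125
3 3/2 4481/5000
DF(0.5y) = 9581/10000 ≈ 0.958100

step 1 [0.5y] zero: DF = P = 9581/10000 ≈ 0.958100
step 2 [1y] zero: DF = P = 114/125 ≈ 0.912000
step 3 [1.5y] bond c/2=7/200: DF=(1986041/2000000 − 7/200·(0.958100+0.912000))/(1+7/200) = 4481/5000 ≈ 0.896200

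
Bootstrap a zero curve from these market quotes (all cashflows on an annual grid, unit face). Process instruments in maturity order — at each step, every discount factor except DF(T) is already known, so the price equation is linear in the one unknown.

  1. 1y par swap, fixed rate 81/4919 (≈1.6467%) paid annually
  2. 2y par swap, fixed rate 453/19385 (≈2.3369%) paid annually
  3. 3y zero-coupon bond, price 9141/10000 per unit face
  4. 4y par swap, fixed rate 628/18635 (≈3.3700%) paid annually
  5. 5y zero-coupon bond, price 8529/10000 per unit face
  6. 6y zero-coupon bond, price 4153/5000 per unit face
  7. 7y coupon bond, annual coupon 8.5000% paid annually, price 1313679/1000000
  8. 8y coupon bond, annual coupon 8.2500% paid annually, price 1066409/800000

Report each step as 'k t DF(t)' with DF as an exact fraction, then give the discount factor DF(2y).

1 1 4919/5000
2 2 9547/10000
3 3 9141/10000
4 4 1093/1250
5 5 8529/10000
6 6 4153/5000
7 7 7869/10000
8 8 7591/10000
DF(2y) = 9547/10000 ≈ 0.954700

step 1 [1y] swap r/1=81/4919: DF=(1 − 81/4919·(0))/(1+81/4919) = 4919/5000 ≈ 0.983800
step 2 [2y] swap r/1=453/19385: DF=(1 − 453/19385·(0.983800))/(1+453/19385) = 9547/10000 ≈ 0.954700
step 3 [3y] zero: DF = P = 9141/10000 ≈ 0.914100
step 4 [4y] swap r/1=628/18635: DF=(1 − 628/18635·(0.983800+0.954700+0.914100))/(1+628/18635) = 1093/1250 ≈ 0.874400
step 5 [5y] zero: DF = P = 8529/10000 ≈ 0.852900
step 6 [6y] zero: DF = P = 4153/5000 ≈ 0.830600
step 7 [7y] bond c/1=17/200: DF=(1313679/1000000 − 17/200·(0.983800+0.954700+0.914100+0.874400+0.852900+0.830600))/(1+17/200) = 7869/10000 ≈ 0.786900
step 8 [8y] bond c/1=33/400: DF=(1066409/800000 − 33/400·(0.983800+0.954700+0.914100+0.874400+0.852900+0.830600+0.786900))/(1+33/400) = 7591/10000 ≈ 0.759100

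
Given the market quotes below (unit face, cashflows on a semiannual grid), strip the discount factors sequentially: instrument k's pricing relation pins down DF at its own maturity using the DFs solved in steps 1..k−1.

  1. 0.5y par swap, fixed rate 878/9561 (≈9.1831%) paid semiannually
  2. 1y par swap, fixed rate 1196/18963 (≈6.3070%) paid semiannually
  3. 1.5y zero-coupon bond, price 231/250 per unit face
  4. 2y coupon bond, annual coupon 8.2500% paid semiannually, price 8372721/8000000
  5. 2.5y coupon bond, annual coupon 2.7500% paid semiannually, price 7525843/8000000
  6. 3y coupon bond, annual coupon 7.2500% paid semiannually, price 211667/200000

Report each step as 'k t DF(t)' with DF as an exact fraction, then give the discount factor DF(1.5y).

step 1 [0.5y] swap r/2=439/9561: DF=(1 − 439/9561·(0))/(1+439/9561) = 9561/10000 ≈ 0.956100
step 2 [1y] swap r/2=598/18963: DF=(1 − 598/18963·(0.956100))/(1+598/18963) = 4701/5000 ≈ 0.940200
step 3 [1.5y] zero: DF = P = 231/250 ≈ 0.924000
step 4 [2y] bond c/2=33/800: DF=(8372721/8000000 − 33/800·(0.956100+0.940200+0.924000))/(1+33/800) = 4467/5000 ≈ 0.893400
step 5 [2.5y] bond c/2=11/800: DF=(7525843/8000000 − 11/800·(0.956100+0.940200+0.924000+0.893400))/(1+11/800) = 1097/1250 ≈ 0.877600
step 6 [3y] bond c/2=29/800: DF=(211667/200000 − 29/800·(0.956100+0.940200+0.924000+0.893400+0.877600))/(1+29/800) = 8607/10000 ≈ 0.860700

1 1/2 9561/10000
2 1 4701/5000
3 3/2 231/250
4 2 4467/5000
5 5/2 1097/1250
6 3 8607/10000
DF(1.5y) = 231/250 ≈ 0.924000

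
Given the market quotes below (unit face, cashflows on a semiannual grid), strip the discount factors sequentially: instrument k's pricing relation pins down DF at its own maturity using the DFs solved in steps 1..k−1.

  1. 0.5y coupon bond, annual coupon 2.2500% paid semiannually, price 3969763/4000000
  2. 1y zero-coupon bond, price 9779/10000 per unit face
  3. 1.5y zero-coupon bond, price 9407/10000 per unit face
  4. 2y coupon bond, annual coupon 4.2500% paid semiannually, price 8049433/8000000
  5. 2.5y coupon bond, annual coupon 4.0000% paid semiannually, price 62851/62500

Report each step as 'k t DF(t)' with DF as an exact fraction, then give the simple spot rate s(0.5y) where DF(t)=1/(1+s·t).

1 1/2 4907/5000
2 1 9779/10000
3 3/2 9407/10000
4 2 9249/10000
5 5/2 9109/10000
s(0.5y) = (1/(4907/5000) − 1)/(1/2) = 186/4907 ≈ 3.7905%

step 1 [0.5y] bond c/2=9/800: DF=(3969763/4000000 − 9/800·(0))/(1+9/800) = 4907/5000 ≈ 0.981400
step 2 [1y] zero: DF = P = 9779/10000 ≈ 0.977900
step 3 [1.5y] zero: DF = P = 9407/10000 ≈ 0.940700
step 4 [2y] bond c/2=17/800: DF=(8049433/8000000 − 17/800·(0.981400+0.977900+0.940700))/(1+17/800) = 9249/10000 ≈ 0.924900
step 5 [2.5y] bond c/2=1/50: DF=(62851/62500 − 1/50·(0.981400+0.977900+0.940700+0.924900))/(1+1/50) = 9109/10000 ≈ 0.910900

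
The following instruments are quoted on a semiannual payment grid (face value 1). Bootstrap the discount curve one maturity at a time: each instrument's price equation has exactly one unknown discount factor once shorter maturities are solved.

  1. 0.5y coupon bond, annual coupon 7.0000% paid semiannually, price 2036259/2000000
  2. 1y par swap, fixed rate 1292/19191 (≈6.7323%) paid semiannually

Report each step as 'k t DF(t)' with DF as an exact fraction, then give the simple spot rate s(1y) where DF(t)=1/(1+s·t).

step 1 [0.5y] bond c/2=7/200: DF=(2036259/2000000 − 7/200·(0))/(1+7/200) = 9837/10000 ≈ 0.983700
step 2 [1y] swap r/2=646/19191: DF=(1 − 646/19191·(0.983700))/(1+646/19191) = 4677/5000 ≈ 0.935400

1 1/2 9837/10000
2 1 4677/5000
s(1y) = (1/(4677/5000) − 1)/(1) = 323/4677 ≈ 6.9061%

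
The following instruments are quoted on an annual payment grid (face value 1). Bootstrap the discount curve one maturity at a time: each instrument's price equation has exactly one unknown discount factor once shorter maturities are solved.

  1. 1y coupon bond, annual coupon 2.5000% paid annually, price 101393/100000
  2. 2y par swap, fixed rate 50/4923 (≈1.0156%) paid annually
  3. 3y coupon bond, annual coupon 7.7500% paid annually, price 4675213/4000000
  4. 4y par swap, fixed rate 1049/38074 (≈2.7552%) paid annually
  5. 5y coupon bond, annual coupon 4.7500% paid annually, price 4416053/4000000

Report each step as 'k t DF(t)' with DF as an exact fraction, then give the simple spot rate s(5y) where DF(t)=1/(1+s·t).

1 1 2473/2500
2 2 49/50
3 3 9431/10000
4 4 8951/10000
5 5 8813/10000
s(5y) = (1/(8813/10000) − 1)/(5) = 1187/44065 ≈ 2.6937%

step 1 [1y] bond c/1=1/40: DF=(101393/100000 − 1/40·(0))/(1+1/40) = 2473/2500 ≈ 0.989200
step 2 [2y] swap r/1=50/4923: DF=(1 − 50/4923·(0.989200))/(1+50/4923) = 49/50 ≈ 0.980000
step 3 [3y] bond c/1=31/400: DF=(4675213/4000000 − 31/400·(0.989200+0.980000))/(1+31/400) = 9431/10000 ≈ 0.943100
step 4 [4y] swap r/1=1049/38074: DF=(1 − 1049/38074·(0.989200+0.980000+0.943100))/(1+1049/38074) = 8951/10000 ≈ 0.895100
step 5 [5y] bond c/1=19/400: DF=(4416053/4000000 − 19/400·(0.989200+0.980000+0.943100+0.895100))/(1+19/400) = 8813/10000 ≈ 0.881300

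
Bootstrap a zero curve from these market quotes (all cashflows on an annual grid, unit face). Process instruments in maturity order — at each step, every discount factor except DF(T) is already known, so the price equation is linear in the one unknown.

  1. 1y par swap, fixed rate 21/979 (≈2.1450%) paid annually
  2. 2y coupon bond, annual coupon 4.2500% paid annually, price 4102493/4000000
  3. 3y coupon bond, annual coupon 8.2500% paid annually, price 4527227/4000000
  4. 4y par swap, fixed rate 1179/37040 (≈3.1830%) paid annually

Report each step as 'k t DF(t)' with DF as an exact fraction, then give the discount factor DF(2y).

step 1 [1y] swap r/1=21/979: DF=(1 − 21/979·(0))/(1+21/979) = 979/1000 ≈ 0.979000
step 2 [2y] bond c/1=17/400: DF=(4102493/4000000 − 17/400·(0.979000))/(1+17/400) = 9439/10000 ≈ 0.943900
step 3 [3y] bond c/1=33/400: DF=(4527227/4000000 − 33/400·(0.979000+0.943900))/(1+33/400) = 899/1000 ≈ 0.899000
step 4 [4y] swap r/1=1179/37040: DF=(1 − 1179/37040·(0.979000+0.943900+0.899000))/(1+1179/37040) = 8821/10000 ≈ 0.882100

1 1 979/1000
2 2 9439/10000
3 3 899/1000
4 4 8821/10000
DF(2y) = 9439/10000 ≈ 0.943900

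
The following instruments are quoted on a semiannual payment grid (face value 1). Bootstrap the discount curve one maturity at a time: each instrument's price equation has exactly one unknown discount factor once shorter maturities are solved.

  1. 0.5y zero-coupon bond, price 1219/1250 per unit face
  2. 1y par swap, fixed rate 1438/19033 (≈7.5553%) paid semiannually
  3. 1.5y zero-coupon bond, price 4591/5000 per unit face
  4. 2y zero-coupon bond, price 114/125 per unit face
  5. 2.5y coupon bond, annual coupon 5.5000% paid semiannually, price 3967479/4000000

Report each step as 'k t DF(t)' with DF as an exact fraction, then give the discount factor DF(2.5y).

step 1 [0.5y] zero: DF = P = 1219/1250 ≈ 0.975200
step 2 [1y] swap r/2=719/19033: DF=(1 − 719/19033·(0.975200))/(1+719/19033) = 9281/10000 ≈ 0.928100
step 3 [1.5y] zero: DF = P = 4591/5000 ≈ 0.918200
step 4 [2y] zero: DF = P = 114/125 ≈ 0.912000
step 5 [2.5y] bond c/2=11/400: DF=(3967479/4000000 − 11/400·(0.975200+0.928100+0.918200+0.912000))/(1+11/400) = 4327/5000 ≈ 0.865400

1 1/2 1219/1250
2 1 9281/10000
3 3/2 4591/5000
4 2 114/125
5 5/2 4327/5000
DF(2.5y) = 4327/5000 ≈ 0.865400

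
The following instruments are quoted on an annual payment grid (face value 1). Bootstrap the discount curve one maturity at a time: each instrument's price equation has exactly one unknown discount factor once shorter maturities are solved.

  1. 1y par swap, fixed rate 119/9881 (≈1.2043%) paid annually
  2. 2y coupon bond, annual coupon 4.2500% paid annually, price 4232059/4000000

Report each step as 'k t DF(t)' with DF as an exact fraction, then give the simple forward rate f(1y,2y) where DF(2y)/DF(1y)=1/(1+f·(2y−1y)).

1 1 9881/10000
2 2 4873/5000
f(1y,2y) = ((9881/10000)/(4873/5000) − 1)/(1) = 135/9746 ≈ 1.3852%

step 1 [1y] swap r/1=119/9881: DF=(1 − 119/9881·(0))/(1+119/9881) = 9881/10000 ≈ 0.988100
step 2 [2y] bond c/1=17/400: DF=(4232059/4000000 − 17/400·(0.988100))/(1+17/400) = 4873/5000 ≈ 0.974600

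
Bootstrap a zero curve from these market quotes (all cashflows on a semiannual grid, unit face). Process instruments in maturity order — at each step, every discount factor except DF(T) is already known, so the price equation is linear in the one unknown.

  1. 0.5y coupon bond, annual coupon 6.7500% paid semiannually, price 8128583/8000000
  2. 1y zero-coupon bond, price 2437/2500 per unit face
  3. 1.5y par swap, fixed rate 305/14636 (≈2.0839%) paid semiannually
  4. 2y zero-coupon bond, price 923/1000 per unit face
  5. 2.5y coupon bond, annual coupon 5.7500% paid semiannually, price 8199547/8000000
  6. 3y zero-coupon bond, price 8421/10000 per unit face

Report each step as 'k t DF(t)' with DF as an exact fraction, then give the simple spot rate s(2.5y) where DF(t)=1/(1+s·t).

step 1 [0.5y] bond c/2=27/800: DF=(8128583/8000000 − 27/800·(0))/(1+27/800) = 9829/10000 ≈ 0.982900
step 2 [1y] zero: DF = P = 2437/2500 ≈ 0.974800
step 3 [1.5y] swap r/2=305/29272: DF=(1 − 305/29272·(0.982900+0.974800))/(1+305/29272) = 1939/2000 ≈ 0.969500
step 4 [2y] zero: DF = P = 923/1000 ≈ 0.923000
step 5 [2.5y] bond c/2=23/800: DF=(8199547/8000000 − 23/800·(0.982900+0.974800+0.969500+0.923000))/(1+23/800) = 8887/10000 ≈ 0.888700
step 6 [3y] zero: DF = P = 8421/10000 ≈ 0.842100

1 1/2 9829/10000
2 1 2437/2500
3 3/2 1939/2000
4 2 923/1000
5 5/2 8887/10000
6 3 8421/10000
s(2.5y) = (1/(8887/10000) − 1)/(5/2) = 2226/44435 ≈ 5.0096%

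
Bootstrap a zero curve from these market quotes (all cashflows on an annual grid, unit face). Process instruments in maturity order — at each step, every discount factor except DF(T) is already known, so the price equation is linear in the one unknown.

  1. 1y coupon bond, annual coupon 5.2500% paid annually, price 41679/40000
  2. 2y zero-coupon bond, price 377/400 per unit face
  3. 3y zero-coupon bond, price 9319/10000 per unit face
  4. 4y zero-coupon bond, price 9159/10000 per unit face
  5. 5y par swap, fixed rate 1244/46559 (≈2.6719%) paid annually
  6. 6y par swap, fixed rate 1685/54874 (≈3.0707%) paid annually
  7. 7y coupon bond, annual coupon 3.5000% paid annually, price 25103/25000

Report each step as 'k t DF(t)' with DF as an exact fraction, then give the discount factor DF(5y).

step 1 [1y] bond c/1=21/400: DF=(41679/40000 − 21/400·(0))/(1+21/400) = 99/100 ≈ 0.990000
step 2 [2y] zero: DF = P = 377/400 ≈ 0.942500
step 3 [3y] zero: DF = P = 9319/10000 ≈ 0.931900
step 4 [4y] zero: DF = P = 9159/10000 ≈ 0.915900
step 5 [5y] swap r/1=1244/46559: DF=(1 − 1244/46559·(0.990000+0.942500+0.931900+0.915900))/(1+1244/46559) = 2189/2500 ≈ 0.875600
step 6 [6y] swap r/1=1685/54874: DF=(1 − 1685/54874·(0.990000+0.942500+0.931900+0.915900+0.875600))/(1+1685/54874) = 1663/2000 ≈ 0.831500
step 7 [7y] bond c/1=7/200: DF=(25103/25000 − 7/200·(0.990000+0.942500+0.931900+0.915900+0.875600+0.831500))/(1+7/200) = 3923/5000 ≈ 0.784600

1 1 99/100
2 2 377/400
3 3 9319/10000
4 4 9159/10000
5 5 2189/2500
6 6 1663/2000
7 7 3923/5000
DF(5y) = 2189/2500 ≈ 0.875600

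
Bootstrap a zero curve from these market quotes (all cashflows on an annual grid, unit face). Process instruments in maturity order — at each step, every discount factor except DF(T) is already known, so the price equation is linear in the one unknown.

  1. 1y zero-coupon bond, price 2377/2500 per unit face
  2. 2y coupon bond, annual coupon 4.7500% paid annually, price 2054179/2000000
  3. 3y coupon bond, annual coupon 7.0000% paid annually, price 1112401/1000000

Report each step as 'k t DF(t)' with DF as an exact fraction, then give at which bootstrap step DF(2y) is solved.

1 1 2377/2500
2 2 4687/5000
3 3 9161/10000
DF(2y) is solved at step 2

step 1 [1y] zero: DF = P = 2377/2500 ≈ 0.950800
step 2 [2y] bond c/1=19/400: DF=(2054179/2000000 − 19/400·(0.950800))/(1+19/400) = 4687/5000 ≈ 0.937400
step 3 [3y] bond c/1=7/100: DF=(1112401/1000000 − 7/100·(0.950800+0.937400))/(1+7/100) = 9161/10000 ≈ 0.916100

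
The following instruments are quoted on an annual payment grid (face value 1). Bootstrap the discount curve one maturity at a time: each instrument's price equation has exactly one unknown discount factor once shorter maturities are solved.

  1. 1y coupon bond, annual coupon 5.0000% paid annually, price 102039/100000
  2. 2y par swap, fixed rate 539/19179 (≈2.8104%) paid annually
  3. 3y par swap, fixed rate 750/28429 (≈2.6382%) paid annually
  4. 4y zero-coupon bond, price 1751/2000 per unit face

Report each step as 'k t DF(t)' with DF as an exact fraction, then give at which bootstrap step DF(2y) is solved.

step 1 [1y] bond c/1=1/20: DF=(102039/100000 − 1/20·(0))/(1+1/20) = 4859/5000 ≈ 0.971800
step 2 [2y] swap r/1=539/19179: DF=(1 − 539/19179·(0.971800))/(1+539/19179) = 9461/10000 ≈ 0.946100
step 3 [3y] swap r/1=750/28429: DF=(1 − 750/28429·(0.971800+0.946100))/(1+750/28429) = 37/40 ≈ 0.925000
step 4 [4y] zero: DF = P = 1751/2000 ≈ 0.875500

1 1 4859/5000
2 2 9461/10000
3 3 37/40
4 4 1751/2000
DF(2y) is solved at step 2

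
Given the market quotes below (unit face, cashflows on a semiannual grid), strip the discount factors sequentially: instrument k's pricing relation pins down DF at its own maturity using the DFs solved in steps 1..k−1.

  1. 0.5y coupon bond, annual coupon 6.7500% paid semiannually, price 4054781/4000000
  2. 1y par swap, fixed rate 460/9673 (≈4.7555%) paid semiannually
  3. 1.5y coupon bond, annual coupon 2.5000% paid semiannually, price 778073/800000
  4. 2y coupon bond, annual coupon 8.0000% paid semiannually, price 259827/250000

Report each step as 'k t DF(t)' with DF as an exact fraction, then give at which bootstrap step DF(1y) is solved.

1 1/2 4903/5000
2 1 477/500
3 3/2 9367/10000
4 2 8889/10000
DF(1y) is solved at step 2

step 1 [0.5y] bond c/2=27/800: DF=(4054781/4000000 − 27/800·(0))/(1+27/800) = 4903/5000 ≈ 0.980600
step 2 [1y] swap r/2=230/9673: DF=(1 − 230/9673·(0.980600))/(1+230/9673) = 477/500 ≈ 0.954000
step 3 [1.5y] bond c/2=1/80: DF=(778073/800000 − 1/80·(0.980600+0.954000))/(1+1/80) = 9367/10000 ≈ 0.936700
step 4 [2y] bond c/2=1/25: DF=(259827/250000 − 1/25·(0.980600+0.954000+0.936700))/(1+1/25) = 8889/10000 ≈ 0.888900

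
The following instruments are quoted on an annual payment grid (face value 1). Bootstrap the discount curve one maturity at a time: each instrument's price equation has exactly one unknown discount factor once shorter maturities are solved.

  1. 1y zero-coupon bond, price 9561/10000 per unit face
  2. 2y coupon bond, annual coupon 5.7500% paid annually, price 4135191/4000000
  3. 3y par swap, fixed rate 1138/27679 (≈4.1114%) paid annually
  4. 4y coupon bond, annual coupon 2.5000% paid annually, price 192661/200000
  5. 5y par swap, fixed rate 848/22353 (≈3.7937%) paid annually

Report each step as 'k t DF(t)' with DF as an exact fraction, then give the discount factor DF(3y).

step 1 [1y] zero: DF = P = 9561/10000 ≈ 0.956100
step 2 [2y] bond c/1=23/400: DF=(4135191/4000000 − 23/400·(0.956100))/(1+23/400) = 1157/1250 ≈ 0.925600
step 3 [3y] swap r/1=1138/27679: DF=(1 − 1138/27679·(0.956100+0.925600))/(1+1138/27679) = 4431/5000 ≈ 0.886200
step 4 [4y] bond c/1=1/40: DF=(192661/200000 − 1/40·(0.956100+0.925600+0.886200))/(1+1/40) = 8723/10000 ≈ 0.872300
step 5 [5y] swap r/1=848/22353: DF=(1 − 848/22353·(0.956100+0.925600+0.886200+0.872300))/(1+848/22353) = 519/625 ≈ 0.830400

1 1 9561/10000
2 2 1157/1250
3 3 4431/5000
4 4 8723/10000
5 5 519/625
DF(3y) = 4431/5000 ≈ 0.886200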